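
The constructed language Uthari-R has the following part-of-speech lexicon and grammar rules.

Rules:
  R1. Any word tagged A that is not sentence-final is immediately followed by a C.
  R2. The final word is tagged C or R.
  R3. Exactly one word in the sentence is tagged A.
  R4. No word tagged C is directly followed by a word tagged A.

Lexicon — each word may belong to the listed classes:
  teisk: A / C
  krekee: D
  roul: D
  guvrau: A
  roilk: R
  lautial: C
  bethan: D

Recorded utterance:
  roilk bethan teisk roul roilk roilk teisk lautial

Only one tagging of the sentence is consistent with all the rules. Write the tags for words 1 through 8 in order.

R D C D R R A C

Candidates per position — 1:roilk {R}; 2:bethan {D}; 3:teisk {A,C}; 4:roul {D}; 5:roilk {R}; 6:roilk {R}; 7:teisk {A,C}; 8:lautial {C}.
If word 3 were A, no tagging could satisfy rule 1; so word 3 is C.
If word 7 were C, no tagging could satisfy rule 3; so word 7 is A.
The only consistent sequence is: R D C D R R A C.
Verifying each rule — rule 1 satisfied; rule 2 satisfied; rule 3 satisfied; rule 4 satisfied.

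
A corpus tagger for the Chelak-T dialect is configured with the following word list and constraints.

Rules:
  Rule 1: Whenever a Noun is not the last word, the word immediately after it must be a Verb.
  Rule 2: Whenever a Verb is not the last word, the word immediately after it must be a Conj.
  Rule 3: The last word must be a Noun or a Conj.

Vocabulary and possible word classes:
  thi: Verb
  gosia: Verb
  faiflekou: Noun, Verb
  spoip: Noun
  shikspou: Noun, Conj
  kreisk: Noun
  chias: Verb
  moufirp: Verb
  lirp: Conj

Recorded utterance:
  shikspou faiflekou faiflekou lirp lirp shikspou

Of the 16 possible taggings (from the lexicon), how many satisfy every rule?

2

Candidates per position — 1:shikspou {Noun,Conj}; 2:faiflekou {Noun,Verb}; 3:faiflekou {Noun,Verb}; 4:lirp {Conj}; 5:lirp {Conj}; 6:shikspou {Noun,Conj}.
There are 16 candidate sequences in total.
The sequences that satisfy every rule: Conj Noun Verb Conj Conj Noun; Conj Noun Verb Conj Conj Conj.
Count = 2.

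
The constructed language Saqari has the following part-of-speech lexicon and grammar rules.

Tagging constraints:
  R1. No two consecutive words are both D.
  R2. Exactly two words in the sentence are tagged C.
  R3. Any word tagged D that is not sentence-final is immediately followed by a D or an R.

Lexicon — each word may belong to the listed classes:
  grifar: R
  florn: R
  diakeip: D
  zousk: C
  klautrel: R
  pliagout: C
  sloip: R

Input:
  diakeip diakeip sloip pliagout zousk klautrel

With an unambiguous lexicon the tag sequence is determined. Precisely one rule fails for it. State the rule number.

1

Fixed tagging: D D R C C R.
Checking each rule: R1 violated, R2 holds, R3 holds.
Only rule 1 fails.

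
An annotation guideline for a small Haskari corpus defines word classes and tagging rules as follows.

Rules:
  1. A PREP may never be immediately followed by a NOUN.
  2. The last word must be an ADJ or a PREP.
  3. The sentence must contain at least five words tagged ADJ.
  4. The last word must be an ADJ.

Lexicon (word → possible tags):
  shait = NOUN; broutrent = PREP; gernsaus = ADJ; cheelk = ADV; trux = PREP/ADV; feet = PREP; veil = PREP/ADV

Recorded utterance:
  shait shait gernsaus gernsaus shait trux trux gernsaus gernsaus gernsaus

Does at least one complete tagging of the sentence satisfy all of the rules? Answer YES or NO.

YES

Candidates per position — 1:shait {NOUN}; 2:shait {NOUN}; 3:gernsaus {ADJ}; 4:gernsaus {ADJ}; 5:shait {NOUN}; 6:trux {PREP,ADV}; 7:trux {PREP,ADV}; 8:gernsaus {ADJ}; 9:gernsaus {ADJ}; 10:gernsaus {ADJ}.
One satisfying assignment: NOUN NOUN ADJ ADJ NOUN ADV PREP ADJ ADJ ADJ.
Rule-by-rule: rule 1 satisfied; rule 2 satisfied; rule 3 satisfied; rule 4 satisfied.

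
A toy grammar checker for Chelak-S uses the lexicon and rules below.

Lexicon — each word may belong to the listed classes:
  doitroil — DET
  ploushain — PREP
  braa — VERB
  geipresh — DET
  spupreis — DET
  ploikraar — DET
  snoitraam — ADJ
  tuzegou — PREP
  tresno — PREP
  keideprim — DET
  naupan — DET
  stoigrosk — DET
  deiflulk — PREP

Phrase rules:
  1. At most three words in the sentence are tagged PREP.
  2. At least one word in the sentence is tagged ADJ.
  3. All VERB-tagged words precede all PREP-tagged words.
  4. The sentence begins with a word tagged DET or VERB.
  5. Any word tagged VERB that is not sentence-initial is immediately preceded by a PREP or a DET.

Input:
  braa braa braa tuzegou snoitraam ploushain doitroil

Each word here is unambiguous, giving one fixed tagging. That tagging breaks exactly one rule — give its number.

5

Fixed tagging: VERB VERB VERB PREP ADJ PREP DET.
Checking each rule: R1 pass, R2 pass, R3 pass, R4 pass, R5 fail.
Only rule 5 fails.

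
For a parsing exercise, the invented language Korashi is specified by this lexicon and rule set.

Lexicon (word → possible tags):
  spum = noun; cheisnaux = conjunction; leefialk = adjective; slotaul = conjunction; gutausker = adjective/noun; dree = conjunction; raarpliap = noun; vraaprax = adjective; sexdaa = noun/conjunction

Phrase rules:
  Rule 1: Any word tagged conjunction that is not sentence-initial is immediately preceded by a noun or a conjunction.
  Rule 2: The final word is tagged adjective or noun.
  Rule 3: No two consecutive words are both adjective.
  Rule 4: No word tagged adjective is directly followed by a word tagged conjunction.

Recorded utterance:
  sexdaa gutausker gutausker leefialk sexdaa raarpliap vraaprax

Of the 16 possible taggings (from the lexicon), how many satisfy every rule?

4

Candidates per position — 1:sexdaa {noun,conjunction}; 2:gutausker {adjective,noun}; 3:gutausker {adjective,noun}; 4:leefialk {adjective}; 5:sexdaa {noun,conjunction}; 6:raarpliap {noun}; 7:vraaprax {adjective}.
There are 16 candidate sequences in total.
The sequences that satisfy every rule: noun adjective noun adjective noun noun adjective; noun noun noun adjective noun noun adjective; conjunction adjective noun adjective noun noun adjective; conjunction noun noun adjective noun noun adjective.
Count = 4.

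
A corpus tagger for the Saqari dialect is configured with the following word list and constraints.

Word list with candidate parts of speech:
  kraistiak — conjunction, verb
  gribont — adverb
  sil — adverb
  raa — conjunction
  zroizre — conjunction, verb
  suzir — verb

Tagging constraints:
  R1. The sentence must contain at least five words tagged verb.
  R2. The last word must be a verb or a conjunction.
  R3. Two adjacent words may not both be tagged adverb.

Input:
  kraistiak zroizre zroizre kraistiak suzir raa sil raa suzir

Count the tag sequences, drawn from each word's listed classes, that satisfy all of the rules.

5

Candidates per position — 1:kraistiak {conjunction,verb}; 2:zroizre {conjunction,verb}; 3:zroizre {conjunction,verb}; 4:kraistiak {conjunction,verb}; 5:suzir {verb}; 6:raa {conjunction}; 7:sil {adverb}; 8:raa {conjunction}; 9:suzir {verb}.
There are 16 candidate sequences in total.
The sequences that satisfy every rule: conjunction verb verb verb verb conjunction adverb conjunction verb; verb conjunction verb verb verb conjunction adverb conjunction verb; verb verb conjunction verb verb conjunction adverb conjunction verb; verb verb verb conjunction verb conjunction adverb conjunction verb; verb verb verb verb verb conjunction adverb conjunction verb.
Count = 5.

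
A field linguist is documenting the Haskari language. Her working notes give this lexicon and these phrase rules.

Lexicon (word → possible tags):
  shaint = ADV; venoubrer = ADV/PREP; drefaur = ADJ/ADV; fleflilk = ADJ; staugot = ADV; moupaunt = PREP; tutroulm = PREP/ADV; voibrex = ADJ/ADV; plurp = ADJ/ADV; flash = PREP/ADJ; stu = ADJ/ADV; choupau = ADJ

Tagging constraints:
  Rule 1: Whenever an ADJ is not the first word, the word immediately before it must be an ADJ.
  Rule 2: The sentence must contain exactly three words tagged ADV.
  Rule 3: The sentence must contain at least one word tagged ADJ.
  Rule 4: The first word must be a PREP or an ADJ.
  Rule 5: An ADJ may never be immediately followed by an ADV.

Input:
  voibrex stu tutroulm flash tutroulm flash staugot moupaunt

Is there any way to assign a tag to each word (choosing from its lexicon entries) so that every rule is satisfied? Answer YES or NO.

NO

Candidates per position — 1:voibrex {ADJ,ADV}; 2:stu {ADJ,ADV}; 3:tutroulm {PREP,ADV}; 4:flash {PREP,ADJ}; 5:tutroulm {PREP,ADV}; 6:flash {PREP,ADJ}; 7:staugot {ADV}; 8:moupaunt {PREP}.
Every candidate sequence violates at least one rule; no consistent tagging exists.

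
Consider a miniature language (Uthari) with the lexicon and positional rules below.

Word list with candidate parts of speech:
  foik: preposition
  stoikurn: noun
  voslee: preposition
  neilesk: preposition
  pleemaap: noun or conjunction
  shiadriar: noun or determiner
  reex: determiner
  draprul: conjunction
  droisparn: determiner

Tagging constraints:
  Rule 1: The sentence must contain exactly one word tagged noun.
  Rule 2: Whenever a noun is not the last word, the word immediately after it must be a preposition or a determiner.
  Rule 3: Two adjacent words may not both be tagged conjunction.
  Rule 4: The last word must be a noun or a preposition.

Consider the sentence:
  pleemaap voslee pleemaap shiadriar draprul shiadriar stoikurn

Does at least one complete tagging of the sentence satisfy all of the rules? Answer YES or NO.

Candidates per position — 1:pleemaap {noun,conjunction}; 2:voslee {preposition}; 3:pleemaap {noun,conjunction}; 4:shiadriar {noun,determiner}; 5:draprul {conjunction}; 6:shiadriar {noun,determiner}; 7:stoikurn {noun}.
One satisfying assignment: conjunction preposition conjunction determiner conjunction determiner noun.
Verifying each rule — rule 1 ok; rule 2 ok; rule 3 ok; rule 4 ok.

YES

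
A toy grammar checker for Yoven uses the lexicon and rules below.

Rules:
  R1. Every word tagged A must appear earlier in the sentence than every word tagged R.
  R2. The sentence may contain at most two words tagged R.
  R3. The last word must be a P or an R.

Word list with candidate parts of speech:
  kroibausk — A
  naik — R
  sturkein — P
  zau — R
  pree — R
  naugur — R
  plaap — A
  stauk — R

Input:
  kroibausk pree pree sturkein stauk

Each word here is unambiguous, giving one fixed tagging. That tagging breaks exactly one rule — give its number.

Fixed tagging: A R R P R.
Checking each rule: R1 ok, R2 fails, R3 ok.
Only rule 2 fails.

2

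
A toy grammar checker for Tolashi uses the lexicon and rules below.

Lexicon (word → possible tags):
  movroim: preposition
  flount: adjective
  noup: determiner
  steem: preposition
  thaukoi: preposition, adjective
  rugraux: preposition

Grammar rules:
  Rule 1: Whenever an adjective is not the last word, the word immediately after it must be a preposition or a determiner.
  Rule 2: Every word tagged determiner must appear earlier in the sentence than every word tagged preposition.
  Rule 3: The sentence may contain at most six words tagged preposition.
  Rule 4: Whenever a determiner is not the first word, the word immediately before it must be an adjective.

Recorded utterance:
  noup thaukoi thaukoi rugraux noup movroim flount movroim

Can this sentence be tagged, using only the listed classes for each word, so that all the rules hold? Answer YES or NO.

NO

Candidates per position — 1:noup {determiner}; 2:thaukoi {preposition,adjective}; 3:thaukoi {preposition,adjective}; 4:rugraux {preposition}; 5:noup {determiner}; 6:movroim {preposition}; 7:flount {adjective}; 8:movroim {preposition}.
Rule 2 cannot be satisfied by any choice of tags from the lexicon.
So there is no consistent tagging.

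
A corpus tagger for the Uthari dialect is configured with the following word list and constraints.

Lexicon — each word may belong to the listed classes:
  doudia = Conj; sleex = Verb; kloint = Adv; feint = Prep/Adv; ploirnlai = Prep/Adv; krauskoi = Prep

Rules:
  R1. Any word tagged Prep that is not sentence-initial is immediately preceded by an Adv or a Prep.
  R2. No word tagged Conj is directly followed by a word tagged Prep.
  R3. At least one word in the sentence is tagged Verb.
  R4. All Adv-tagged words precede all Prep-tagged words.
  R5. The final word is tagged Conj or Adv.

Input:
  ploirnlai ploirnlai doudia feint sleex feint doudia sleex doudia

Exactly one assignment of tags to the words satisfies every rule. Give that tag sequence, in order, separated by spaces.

Adv Adv Conj Adv Verb Adv Conj Verb Conj

Candidates per position — 1:ploirnlai {Prep,Adv}; 2:ploirnlai {Prep,Adv}; 3:doudia {Conj}; 4:feint {Prep,Adv}; 5:sleex {Verb}; 6:feint {Prep,Adv}; 7:doudia {Conj}; 8:sleex {Verb}; 9:doudia {Conj}.
Position 4: Prep is ruled out by rule 1; that leaves Adv.
Position 6: Prep is ruled out by rule 1; that leaves Adv.
Position 1: Prep is ruled out by rule 4; that leaves Adv.
Position 2: Prep is ruled out by rule 4; that leaves Adv.
So the tagging must be: Adv Adv Conj Adv Verb Adv Conj Verb Conj.
Checking: rule 1 ✓; rule 2 ✓; rule 3 ✓; rule 4 ✓; rule 5 ✓.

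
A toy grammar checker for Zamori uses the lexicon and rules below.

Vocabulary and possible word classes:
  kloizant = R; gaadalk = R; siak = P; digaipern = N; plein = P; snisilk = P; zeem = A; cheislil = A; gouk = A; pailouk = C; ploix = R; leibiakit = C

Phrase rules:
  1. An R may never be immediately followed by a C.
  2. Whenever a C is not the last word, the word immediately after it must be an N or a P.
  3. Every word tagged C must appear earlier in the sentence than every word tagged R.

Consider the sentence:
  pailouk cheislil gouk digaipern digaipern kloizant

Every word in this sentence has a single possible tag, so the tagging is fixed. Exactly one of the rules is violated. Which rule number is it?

Fixed tagging: C A A N N R.
Checking each rule: R1 ✓, R2 ✗, R3 ✓.
Only rule 2 fails.

2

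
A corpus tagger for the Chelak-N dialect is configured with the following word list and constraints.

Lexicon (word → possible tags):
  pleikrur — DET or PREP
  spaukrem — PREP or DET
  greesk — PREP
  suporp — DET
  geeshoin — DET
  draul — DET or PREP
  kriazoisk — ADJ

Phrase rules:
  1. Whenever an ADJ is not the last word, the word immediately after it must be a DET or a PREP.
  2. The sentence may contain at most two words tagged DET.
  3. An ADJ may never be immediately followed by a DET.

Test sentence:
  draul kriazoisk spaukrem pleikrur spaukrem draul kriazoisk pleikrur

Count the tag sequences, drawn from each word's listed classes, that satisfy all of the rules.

Candidates per position — 1:draul {DET,PREP}; 2:kriazoisk {ADJ}; 3:spaukrem {PREP,DET}; 4:pleikrur {DET,PREP}; 5:spaukrem {PREP,DET}; 6:draul {DET,PREP}; 7:kriazoisk {ADJ}; 8:pleikrur {DET,PREP}.
There are 64 candidate sequences in total.
Checking each against the rules leaves 11 sequences.
Count = 11.

11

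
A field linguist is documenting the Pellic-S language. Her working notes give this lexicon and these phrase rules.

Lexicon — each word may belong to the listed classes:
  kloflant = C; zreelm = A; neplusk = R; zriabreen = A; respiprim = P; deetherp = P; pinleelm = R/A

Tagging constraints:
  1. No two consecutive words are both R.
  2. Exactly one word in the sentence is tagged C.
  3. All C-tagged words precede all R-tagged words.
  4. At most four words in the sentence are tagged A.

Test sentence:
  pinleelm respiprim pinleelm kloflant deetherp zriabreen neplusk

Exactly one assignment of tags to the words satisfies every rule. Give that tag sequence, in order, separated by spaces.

A P A C P A R

Candidates per position — 1:pinleelm {R,A}; 2:respiprim {P}; 3:pinleelm {R,A}; 4:kloflant {C}; 5:deetherp {P}; 6:zriabreen {A}; 7:neplusk {R}.
If word 1 were R, no tagging could satisfy rule 3; so word 1 is A.
If word 3 were R, no tagging could satisfy rule 3; so word 3 is A.
The unique satisfying tagging is: A P A C P A R.
Checking: rule 1 holds; rule 2 holds; rule 3 holds; rule 4 holds.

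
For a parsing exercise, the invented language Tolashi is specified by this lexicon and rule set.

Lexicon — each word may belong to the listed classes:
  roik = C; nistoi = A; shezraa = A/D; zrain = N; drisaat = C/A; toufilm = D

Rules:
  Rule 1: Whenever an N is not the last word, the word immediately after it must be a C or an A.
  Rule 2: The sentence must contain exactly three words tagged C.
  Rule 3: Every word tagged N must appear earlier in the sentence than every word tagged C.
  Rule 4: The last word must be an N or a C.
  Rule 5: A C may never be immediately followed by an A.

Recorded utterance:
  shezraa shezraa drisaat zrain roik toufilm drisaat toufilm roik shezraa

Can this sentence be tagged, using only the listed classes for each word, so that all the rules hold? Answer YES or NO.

NO

Candidates per position — 1:shezraa {A,D}; 2:shezraa {A,D}; 3:drisaat {C,A}; 4:zrain {N}; 5:roik {C}; 6:toufilm {D}; 7:drisaat {C,A}; 8:toufilm {D}; 9:roik {C}; 10:shezraa {A,D}.
Rule 4 cannot be satisfied by any choice of tags from the lexicon.
So there is no consistent tagging.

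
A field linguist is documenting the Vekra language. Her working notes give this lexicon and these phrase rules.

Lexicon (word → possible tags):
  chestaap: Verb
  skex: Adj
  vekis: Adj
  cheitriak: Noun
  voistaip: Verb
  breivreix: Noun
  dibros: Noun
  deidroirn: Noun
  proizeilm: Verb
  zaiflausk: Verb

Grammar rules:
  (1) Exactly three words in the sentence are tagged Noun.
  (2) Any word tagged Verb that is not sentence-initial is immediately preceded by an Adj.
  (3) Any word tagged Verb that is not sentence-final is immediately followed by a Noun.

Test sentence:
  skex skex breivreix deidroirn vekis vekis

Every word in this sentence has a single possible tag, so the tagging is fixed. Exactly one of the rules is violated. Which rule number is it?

1

Fixed tagging: Adj Adj Noun Noun Adj Adj.
Applying the rules: R1 fails, R2 ok, R3 ok.
Only rule 1 fails.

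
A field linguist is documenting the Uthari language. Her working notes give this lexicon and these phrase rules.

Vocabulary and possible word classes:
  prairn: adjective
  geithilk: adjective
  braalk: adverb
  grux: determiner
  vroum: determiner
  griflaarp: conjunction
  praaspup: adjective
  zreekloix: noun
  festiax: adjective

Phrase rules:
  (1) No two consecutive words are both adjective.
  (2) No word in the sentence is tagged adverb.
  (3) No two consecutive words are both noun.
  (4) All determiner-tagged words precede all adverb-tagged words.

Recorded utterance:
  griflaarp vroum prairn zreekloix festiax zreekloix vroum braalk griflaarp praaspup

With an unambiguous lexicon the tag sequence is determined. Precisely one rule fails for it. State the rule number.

2

Fixed tagging: conjunction determiner adjective noun adjective noun determiner adverb conjunction adjective.
Applying the rules: R1 pass, R2 fail, R3 pass, R4 pass.
Only rule 2 fails.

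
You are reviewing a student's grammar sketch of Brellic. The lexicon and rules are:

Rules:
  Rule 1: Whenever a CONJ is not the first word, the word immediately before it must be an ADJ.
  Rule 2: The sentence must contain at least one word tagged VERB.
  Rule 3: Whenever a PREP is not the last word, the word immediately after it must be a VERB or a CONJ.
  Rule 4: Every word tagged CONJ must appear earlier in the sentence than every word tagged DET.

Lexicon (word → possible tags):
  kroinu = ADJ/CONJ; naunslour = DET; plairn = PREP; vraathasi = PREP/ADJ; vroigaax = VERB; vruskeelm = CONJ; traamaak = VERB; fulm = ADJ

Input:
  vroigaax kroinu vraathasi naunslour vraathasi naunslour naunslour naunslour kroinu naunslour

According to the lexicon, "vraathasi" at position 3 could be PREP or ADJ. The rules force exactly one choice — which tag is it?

ADJ

Candidates per position — 1:vroigaax {VERB}; 2:kroinu {ADJ,CONJ}; 3:vraathasi {PREP,ADJ}; 4:naunslour {DET}; 5:vraathasi {PREP,ADJ}; 6:naunslour {DET}; 7:naunslour {DET}; 8:naunslour {DET}; 9:kroinu {ADJ,CONJ}; 10:naunslour {DET}.
At position 2, choosing CONJ makes rule 1 impossible to satisfy; hence ADJ.
At position 3, choosing PREP makes rule 3 impossible to satisfy; hence ADJ.
At position 5, choosing PREP makes rule 3 impossible to satisfy; hence ADJ.
At position 9, choosing CONJ makes rule 1 impossible to satisfy; hence ADJ.
The unique satisfying tagging is: VERB ADJ ADJ DET ADJ DET DET DET ADJ DET.
Rule-by-rule: rule 1 satisfied; rule 2 satisfied; rule 3 satisfied; rule 4 satisfied.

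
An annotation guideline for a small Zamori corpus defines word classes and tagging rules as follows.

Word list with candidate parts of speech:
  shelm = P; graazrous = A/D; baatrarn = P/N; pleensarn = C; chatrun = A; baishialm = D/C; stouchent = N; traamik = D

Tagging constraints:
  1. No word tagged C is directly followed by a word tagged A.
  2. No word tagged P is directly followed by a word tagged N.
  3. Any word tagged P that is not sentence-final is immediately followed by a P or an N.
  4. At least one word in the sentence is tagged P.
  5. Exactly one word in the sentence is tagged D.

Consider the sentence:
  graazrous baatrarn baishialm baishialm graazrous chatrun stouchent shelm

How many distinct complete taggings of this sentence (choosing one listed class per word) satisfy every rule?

Candidates per position — 1:graazrous {A,D}; 2:baatrarn {P,N}; 3:baishialm {D,C}; 4:baishialm {D,C}; 5:graazrous {A,D}; 6:chatrun {A}; 7:stouchent {N}; 8:shelm {P}.
There are 32 candidate sequences in total.
The sequences that satisfy every rule: A N C D A A N P; A N C C D A N P.
Count = 2.

2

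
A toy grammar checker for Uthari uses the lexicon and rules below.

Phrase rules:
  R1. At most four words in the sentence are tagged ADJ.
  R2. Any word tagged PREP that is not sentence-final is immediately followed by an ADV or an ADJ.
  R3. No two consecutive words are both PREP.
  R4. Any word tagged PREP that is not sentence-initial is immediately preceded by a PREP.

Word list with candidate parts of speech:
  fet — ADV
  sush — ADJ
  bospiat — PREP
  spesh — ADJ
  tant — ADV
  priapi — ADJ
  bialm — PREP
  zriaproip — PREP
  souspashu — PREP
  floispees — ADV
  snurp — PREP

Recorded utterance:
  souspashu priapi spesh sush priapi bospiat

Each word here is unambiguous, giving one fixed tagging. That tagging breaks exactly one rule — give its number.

4

Fixed tagging: PREP ADJ ADJ ADJ ADJ PREP.
Applying the rules: R1 holds, R2 holds, R3 holds, R4 violated.
Only rule 4 fails.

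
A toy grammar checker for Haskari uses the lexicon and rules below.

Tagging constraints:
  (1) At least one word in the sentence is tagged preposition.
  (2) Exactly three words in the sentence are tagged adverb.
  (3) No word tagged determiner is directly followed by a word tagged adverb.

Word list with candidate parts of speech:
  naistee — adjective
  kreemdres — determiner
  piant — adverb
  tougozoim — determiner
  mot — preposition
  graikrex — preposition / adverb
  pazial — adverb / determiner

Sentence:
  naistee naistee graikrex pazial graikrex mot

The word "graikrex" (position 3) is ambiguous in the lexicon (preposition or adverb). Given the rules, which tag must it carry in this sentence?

adverb

Candidates per position — 1:naistee {adjective}; 2:naistee {adjective}; 3:graikrex {preposition,adverb}; 4:pazial {adverb,determiner}; 5:graikrex {preposition,adverb}; 6:mot {preposition}.
Word 3 cannot be preposition — rule 2 would then fail for every completion. It is adverb.
Word 4 cannot be determiner — rule 2 would then fail for every completion. It is adverb.
Word 5 cannot be preposition — rule 2 would then fail for every completion. It is adverb.
The unique satisfying tagging is: adjective adjective adverb adverb adverb preposition.
Checking: rule 1 ✓; rule 2 ✓; rule 3 ✓.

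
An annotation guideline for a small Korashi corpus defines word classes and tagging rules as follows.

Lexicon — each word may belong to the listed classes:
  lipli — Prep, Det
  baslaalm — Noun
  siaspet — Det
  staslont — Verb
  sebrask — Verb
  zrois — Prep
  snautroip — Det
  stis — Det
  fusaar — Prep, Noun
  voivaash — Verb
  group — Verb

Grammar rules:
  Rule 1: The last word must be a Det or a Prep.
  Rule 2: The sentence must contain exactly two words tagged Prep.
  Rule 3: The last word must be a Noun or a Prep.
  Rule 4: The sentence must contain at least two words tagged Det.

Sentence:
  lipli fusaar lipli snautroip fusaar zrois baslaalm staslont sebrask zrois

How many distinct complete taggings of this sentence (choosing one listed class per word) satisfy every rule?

1

Candidates per position — 1:lipli {Prep,Det}; 2:fusaar {Prep,Noun}; 3:lipli {Prep,Det}; 4:snautroip {Det}; 5:fusaar {Prep,Noun}; 6:zrois {Prep}; 7:baslaalm {Noun}; 8:staslont {Verb}; 9:sebrask {Verb}; 10:zrois {Prep}.
There are 16 candidate sequences in total.
The sequences that satisfy every rule: Det Noun Det Det Noun Prep Noun Verb Verb Prep.
Count = 1.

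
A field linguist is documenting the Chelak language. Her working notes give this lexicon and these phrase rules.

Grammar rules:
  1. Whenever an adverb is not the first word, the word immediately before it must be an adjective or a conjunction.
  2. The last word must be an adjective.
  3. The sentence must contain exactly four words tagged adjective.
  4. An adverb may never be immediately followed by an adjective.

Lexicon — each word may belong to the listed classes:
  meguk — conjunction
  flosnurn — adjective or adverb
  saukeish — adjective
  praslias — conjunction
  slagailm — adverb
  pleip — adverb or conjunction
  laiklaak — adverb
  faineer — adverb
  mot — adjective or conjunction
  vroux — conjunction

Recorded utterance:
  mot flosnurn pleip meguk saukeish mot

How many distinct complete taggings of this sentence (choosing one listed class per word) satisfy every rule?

2

Candidates per position — 1:mot {adjective,conjunction}; 2:flosnurn {adjective,adverb}; 3:pleip {adverb,conjunction}; 4:meguk {conjunction}; 5:saukeish {adjective}; 6:mot {adjective,conjunction}.
There are 16 candidate sequences in total.
The sequences that satisfy every rule: adjective adjective adverb conjunction adjective adjective; adjective adjective conjunction conjunction adjective adjective.
Count = 2.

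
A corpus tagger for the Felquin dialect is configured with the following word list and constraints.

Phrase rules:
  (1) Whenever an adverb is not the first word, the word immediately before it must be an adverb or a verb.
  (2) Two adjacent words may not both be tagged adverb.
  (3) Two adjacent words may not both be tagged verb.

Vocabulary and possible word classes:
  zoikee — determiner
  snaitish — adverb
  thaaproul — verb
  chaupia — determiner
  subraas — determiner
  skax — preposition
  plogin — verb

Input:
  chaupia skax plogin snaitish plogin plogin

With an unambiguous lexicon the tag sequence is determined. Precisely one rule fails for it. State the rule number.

Fixed tagging: determiner preposition verb adverb verb verb.
Applying the rules: R1 ✓, R2 ✓, R3 ✗.
Only rule 3 fails.

3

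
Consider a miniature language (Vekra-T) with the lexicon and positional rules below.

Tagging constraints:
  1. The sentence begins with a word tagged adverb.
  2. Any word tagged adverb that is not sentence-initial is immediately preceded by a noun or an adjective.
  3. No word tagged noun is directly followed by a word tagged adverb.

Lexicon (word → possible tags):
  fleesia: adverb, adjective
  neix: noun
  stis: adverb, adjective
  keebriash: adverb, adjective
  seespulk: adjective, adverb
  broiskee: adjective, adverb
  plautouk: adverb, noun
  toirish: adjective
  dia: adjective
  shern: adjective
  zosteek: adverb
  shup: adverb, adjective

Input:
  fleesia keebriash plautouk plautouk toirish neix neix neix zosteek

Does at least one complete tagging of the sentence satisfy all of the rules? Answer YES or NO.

Candidates per position — 1:fleesia {adverb,adjective}; 2:keebriash {adverb,adjective}; 3:plautouk {adverb,noun}; 4:plautouk {adverb,noun}; 5:toirish {adjective}; 6:neix {noun}; 7:neix {noun}; 8:neix {noun}; 9:zosteek {adverb}.
Rule 3 cannot be satisfied by any choice of tags from the lexicon.
So there is no consistent tagging.

NO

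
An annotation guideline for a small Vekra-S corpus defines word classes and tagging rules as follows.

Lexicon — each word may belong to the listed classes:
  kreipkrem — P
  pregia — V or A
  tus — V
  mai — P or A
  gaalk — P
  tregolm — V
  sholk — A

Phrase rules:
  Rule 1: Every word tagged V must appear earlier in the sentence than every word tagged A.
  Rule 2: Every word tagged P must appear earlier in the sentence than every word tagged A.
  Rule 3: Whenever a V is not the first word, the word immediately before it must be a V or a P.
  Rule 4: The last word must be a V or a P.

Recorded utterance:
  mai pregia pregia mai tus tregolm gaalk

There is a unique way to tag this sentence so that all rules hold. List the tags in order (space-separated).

P V V P V V P

Candidates per position — 1:mai {P,A}; 2:pregia {V,A}; 3:pregia {V,A}; 4:mai {P,A}; 5:tus {V}; 6:tregolm {V}; 7:gaalk {P}.
Word 1 cannot be A — rule 1 would then fail for every completion. It is P.
Word 2 cannot be A — rule 1 would then fail for every completion. It is V.
Word 3 cannot be A — rule 1 would then fail for every completion. It is V.
Word 4 cannot be A — rule 1 would then fail for every completion. It is P.
So the tagging must be: P V V P V V P.
Rule-by-rule: rule 1 holds; rule 2 holds; rule 3 holds; rule 4 holds.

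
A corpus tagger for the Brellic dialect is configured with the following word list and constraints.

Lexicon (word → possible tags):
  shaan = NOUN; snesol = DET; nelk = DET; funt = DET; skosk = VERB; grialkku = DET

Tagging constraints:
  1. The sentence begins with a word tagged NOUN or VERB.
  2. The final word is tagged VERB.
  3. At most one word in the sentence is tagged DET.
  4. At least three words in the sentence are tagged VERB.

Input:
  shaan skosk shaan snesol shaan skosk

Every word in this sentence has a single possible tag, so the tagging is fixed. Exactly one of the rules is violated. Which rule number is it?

4

Fixed tagging: NOUN VERB NOUN DET NOUN VERB.
Rule check: R1 pass, R2 pass, R3 pass, R4 fail.
Only rule 4 fails.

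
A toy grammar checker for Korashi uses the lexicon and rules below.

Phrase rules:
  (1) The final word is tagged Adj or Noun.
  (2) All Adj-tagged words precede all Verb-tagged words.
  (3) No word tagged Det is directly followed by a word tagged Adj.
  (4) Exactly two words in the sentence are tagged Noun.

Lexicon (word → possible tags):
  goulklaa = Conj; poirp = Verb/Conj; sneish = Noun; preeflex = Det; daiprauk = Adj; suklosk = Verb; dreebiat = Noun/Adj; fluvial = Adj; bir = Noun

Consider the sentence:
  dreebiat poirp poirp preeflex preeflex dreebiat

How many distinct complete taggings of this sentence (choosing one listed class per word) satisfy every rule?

4

Candidates per position — 1:dreebiat {Noun,Adj}; 2:poirp {Verb,Conj}; 3:poirp {Verb,Conj}; 4:preeflex {Det}; 5:preeflex {Det}; 6:dreebiat {Noun,Adj}.
There are 16 candidate sequences in total.
The sequences that satisfy every rule: Noun Verb Verb Det Det Noun; Noun Verb Conj Det Det Noun; Noun Conj Verb Det Det Noun; Noun Conj Conj Det Det Noun.
Count = 4.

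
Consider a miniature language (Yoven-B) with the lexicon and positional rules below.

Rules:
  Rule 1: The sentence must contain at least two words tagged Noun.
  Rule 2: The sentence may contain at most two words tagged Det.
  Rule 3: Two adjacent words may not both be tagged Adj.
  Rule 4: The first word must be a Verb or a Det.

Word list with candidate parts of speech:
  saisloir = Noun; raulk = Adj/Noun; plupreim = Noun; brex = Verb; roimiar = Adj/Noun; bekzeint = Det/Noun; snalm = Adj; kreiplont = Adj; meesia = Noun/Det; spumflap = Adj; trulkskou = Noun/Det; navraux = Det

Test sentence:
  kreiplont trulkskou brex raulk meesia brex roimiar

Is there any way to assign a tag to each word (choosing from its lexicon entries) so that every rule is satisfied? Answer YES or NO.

NO

Candidates per position — 1:kreiplont {Adj}; 2:trulkskou {Noun,Det}; 3:brex {Verb}; 4:raulk {Adj,Noun}; 5:meesia {Noun,Det}; 6:brex {Verb}; 7:roimiar {Adj,Noun}.
Rule 4 cannot be satisfied by any choice of tags from the lexicon.
So there is no consistent tagging.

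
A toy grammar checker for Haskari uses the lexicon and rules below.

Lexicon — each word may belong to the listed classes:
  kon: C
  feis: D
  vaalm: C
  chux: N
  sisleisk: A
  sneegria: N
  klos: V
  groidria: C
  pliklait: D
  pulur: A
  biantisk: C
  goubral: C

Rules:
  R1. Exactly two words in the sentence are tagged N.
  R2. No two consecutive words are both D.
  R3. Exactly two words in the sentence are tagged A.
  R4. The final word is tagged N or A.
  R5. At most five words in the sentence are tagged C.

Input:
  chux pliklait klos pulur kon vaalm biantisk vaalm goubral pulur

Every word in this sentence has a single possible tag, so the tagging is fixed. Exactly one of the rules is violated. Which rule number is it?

Fixed tagging: N D V A C C C C C A.
Applying the rules: R1 ✗, R2 ✓, R3 ✓, R4 ✓, R5 ✓.
Only rule 1 fails.

1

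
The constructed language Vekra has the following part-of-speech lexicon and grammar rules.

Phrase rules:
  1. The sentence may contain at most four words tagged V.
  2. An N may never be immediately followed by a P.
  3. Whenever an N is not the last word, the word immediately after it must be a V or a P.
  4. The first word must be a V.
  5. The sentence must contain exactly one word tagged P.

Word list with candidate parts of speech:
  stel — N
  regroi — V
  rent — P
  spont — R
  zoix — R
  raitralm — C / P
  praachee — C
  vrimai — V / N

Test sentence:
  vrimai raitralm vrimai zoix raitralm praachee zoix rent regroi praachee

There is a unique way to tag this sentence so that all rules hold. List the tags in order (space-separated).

V C V R C C R P V C

Candidates per position — 1:vrimai {V,N}; 2:raitralm {C,P}; 3:vrimai {V,N}; 4:zoix {R}; 5:raitralm {C,P}; 6:praachee {C}; 7:zoix {R}; 8:rent {P}; 9:regroi {V}; 10:praachee {C}.
If word 1 were N, no tagging could satisfy rule 4; so word 1 is V.
If word 2 were P, no tagging could satisfy rule 5; so word 2 is C.
If word 3 were N, no tagging could satisfy rule 3; so word 3 is V.
If word 5 were P, no tagging could satisfy rule 5; so word 5 is C.
That leaves exactly one tagging: V C V R C C R P V C.
Checking: rule 1 ok; rule 2 ok; rule 3 ok; rule 4 ok; rule 5 ok.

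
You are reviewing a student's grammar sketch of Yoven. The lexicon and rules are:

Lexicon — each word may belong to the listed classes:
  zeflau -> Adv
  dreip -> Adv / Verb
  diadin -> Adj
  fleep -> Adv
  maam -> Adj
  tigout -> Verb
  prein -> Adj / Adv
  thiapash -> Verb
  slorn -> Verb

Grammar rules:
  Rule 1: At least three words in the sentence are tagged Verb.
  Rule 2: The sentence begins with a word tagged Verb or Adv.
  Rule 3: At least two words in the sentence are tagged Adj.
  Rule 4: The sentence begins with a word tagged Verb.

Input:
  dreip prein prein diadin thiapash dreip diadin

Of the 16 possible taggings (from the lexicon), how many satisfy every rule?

4

Candidates per position — 1:dreip {Adv,Verb}; 2:prein {Adj,Adv}; 3:prein {Adj,Adv}; 4:diadin {Adj}; 5:thiapash {Verb}; 6:dreip {Adv,Verb}; 7:diadin {Adj}.
There are 16 candidate sequences in total.
The sequences that satisfy every rule: Verb Adj Adj Adj Verb Verb Adj; Verb Adj Adv Adj Verb Verb Adj; Verb Adv Adj Adj Verb Verb Adj; Verb Adv Adv Adj Verb Verb Adj.
Count = 4.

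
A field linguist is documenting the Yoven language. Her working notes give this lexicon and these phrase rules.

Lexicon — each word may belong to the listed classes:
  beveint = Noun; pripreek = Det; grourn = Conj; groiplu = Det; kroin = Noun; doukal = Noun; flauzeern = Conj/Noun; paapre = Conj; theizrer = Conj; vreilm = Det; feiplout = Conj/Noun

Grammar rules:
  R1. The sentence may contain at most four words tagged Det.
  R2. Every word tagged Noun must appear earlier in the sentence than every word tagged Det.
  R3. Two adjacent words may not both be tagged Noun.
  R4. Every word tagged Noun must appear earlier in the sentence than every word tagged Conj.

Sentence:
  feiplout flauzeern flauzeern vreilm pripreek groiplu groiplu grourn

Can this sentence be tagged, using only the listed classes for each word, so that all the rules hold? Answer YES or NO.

YES

Candidates per position — 1:feiplout {Conj,Noun}; 2:flauzeern {Conj,Noun}; 3:flauzeern {Conj,Noun}; 4:vreilm {Det}; 5:pripreek {Det}; 6:groiplu {Det}; 7:groiplu {Det}; 8:grourn {Conj}.
One satisfying assignment: Conj Conj Conj Det Det Det Det Conj.
Checking: rule 1 ✓; rule 2 ✓; rule 3 ✓; rule 4 ✓.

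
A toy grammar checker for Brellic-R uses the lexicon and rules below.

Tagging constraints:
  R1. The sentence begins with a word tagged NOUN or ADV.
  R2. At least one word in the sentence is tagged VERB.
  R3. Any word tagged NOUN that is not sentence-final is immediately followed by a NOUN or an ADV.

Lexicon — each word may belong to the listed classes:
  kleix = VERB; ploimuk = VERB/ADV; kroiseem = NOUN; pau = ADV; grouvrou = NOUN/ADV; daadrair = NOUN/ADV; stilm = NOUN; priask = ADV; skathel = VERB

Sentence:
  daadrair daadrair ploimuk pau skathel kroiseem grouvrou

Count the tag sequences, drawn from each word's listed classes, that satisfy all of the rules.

12

Candidates per position — 1:daadrair {NOUN,ADV}; 2:daadrair {NOUN,ADV}; 3:ploimuk {VERB,ADV}; 4:pau {ADV}; 5:skathel {VERB}; 6:kroiseem {NOUN}; 7:grouvrou {NOUN,ADV}.
There are 16 candidate sequences in total.
Checking each against the rules leaves 12 sequences.
Count = 12.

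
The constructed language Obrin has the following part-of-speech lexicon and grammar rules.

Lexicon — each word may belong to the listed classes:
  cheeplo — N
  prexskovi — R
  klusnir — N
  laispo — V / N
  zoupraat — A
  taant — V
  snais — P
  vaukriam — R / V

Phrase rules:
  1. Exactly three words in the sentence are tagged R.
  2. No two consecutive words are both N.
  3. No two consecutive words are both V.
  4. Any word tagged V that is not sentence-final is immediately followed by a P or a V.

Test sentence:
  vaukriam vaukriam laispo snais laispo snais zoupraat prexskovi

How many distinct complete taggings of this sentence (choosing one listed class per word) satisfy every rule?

4

Candidates per position — 1:vaukriam {R,V}; 2:vaukriam {R,V}; 3:laispo {V,N}; 4:snais {P}; 5:laispo {V,N}; 6:snais {P}; 7:zoupraat {A}; 8:prexskovi {R}.
There are 16 candidate sequences in total.
The sequences that satisfy every rule: R R V P V P A R; R R V P N P A R; R R N P V P A R; R R N P N P A R.
Count = 4.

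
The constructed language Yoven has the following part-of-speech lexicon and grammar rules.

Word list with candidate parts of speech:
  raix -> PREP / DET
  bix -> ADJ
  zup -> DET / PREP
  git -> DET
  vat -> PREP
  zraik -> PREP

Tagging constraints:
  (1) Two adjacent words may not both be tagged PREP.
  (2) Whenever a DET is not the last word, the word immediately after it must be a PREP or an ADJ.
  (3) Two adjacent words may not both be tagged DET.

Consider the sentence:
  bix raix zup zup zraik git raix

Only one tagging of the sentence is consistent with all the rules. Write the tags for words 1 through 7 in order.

ADJ DET PREP DET PREP DET PREP

Candidates per position — 1:bix {ADJ}; 2:raix {PREP,DET}; 3:zup {DET,PREP}; 4:zup {DET,PREP}; 5:zraik {PREP}; 6:git {DET}; 7:raix {PREP,DET}.
If word 4 were PREP, no tagging could satisfy rule 1; so word 4 is DET.
If word 7 were DET, no tagging could satisfy rule 2; so word 7 is PREP.
If word 3 were DET, no tagging could satisfy rule 2; so word 3 is PREP.
If word 2 were PREP, no tagging could satisfy rule 1; so word 2 is DET.
The unique satisfying tagging is: ADJ DET PREP DET PREP DET PREP.
Checking: rule 1 ✓; rule 2 ✓; rule 3 ✓.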